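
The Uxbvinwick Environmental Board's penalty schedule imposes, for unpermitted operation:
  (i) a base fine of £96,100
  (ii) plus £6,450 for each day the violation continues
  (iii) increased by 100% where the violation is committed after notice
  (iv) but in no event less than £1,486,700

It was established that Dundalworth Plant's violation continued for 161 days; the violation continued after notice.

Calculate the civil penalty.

Civil penalty: £2,269,100

Per-day component: 161 × £6,450 = £1,038,450
Base plus per-day: £96,100 + £1,038,450 = £1,134,550
Enhancement: 100% of £1,134,550 = £1,134,550
Enhanced fine: £1,134,550 + £1,134,550 = £2,269,100
Minimum £1,486,700: £2,269,100 meets the minimum, no increase.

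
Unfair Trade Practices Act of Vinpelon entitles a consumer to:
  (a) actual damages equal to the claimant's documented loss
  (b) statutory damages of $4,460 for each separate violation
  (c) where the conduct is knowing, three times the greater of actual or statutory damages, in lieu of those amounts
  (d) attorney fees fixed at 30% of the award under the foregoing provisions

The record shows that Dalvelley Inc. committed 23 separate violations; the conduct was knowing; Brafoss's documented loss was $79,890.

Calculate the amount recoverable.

$400,062

Statutory damages: 23 × $4,460 = $102,580
Greater of actual damages ($79,890) or statutory damages ($102,580): $102,580
Trebled: 3 × $102,580 = $307,740
Attorney fees: 30% of $307,740 = $92,322
Total recovery: $307,740 + $92,322 = $400,062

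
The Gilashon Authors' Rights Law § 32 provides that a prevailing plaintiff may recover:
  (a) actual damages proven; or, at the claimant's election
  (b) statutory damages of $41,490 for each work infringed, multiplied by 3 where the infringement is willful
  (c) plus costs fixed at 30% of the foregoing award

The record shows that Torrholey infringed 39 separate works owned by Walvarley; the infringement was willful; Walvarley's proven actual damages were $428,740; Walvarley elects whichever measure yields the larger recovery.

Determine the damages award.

Statutory damages: 39 × $41,490 = $1,618,110
Trebled: 3 × $1,618,110 = $4,854,330
Greater of actual damages ($428,740) or enhanced statutory damages ($4,854,330): $4,854,330
Costs: 30% of $4,854,330 = $1,456,299
Award plus costs: $4,854,330 + $1,456,299 = $6,310,629

$6,310,629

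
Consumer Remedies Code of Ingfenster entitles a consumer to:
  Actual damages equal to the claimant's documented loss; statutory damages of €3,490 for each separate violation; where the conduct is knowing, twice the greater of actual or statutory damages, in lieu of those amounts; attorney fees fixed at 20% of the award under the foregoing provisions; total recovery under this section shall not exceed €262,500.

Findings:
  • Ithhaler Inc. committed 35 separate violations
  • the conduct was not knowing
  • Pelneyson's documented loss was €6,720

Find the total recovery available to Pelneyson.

Statutory damages: 35 × €3,490 = €122,150
Conduct not knowing: the in-lieu enhancement does not apply.
Actual plus statutory damages: €6,720 + €122,150 = €128,870
Attorney fees: 20% of €128,870 = €25,774
Total before cap: €128,870 + €25,774 = €154,644
Cap at €262,500: €154,644 is within the cap, no reduction.

€154,644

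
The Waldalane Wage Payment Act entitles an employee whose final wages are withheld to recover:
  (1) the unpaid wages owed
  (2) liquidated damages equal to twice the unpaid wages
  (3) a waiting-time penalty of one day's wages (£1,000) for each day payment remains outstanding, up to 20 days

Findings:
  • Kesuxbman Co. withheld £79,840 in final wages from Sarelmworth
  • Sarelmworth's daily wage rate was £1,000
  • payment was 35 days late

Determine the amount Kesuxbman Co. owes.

Doubled: 2 × £79,840 = £159,680
Penalty days: min(35, 20) = 20
Waiting-time penalty: 20 × £1,000 = £20,000
Total award: £79,840 + £159,680 + £20,000 = £259,520

Total award: £259,520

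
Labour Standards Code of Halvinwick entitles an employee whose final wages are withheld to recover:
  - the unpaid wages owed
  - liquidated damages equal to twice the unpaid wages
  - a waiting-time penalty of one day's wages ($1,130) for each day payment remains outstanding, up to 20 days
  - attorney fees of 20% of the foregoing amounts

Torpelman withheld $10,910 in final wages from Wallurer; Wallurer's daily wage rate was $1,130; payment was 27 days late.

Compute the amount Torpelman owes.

$66,396

Doubled: 2 × $10,910 = $21,820
Penalty days: min(27, 20) = 20
Waiting-time penalty: 20 × $1,130 = $22,600
Subtotal: $10,910 + $21,820 + $22,600 = $55,330
Attorney fees: 20% of $55,330 = $11,066
Total award: $55,330 + $11,066 = $66,396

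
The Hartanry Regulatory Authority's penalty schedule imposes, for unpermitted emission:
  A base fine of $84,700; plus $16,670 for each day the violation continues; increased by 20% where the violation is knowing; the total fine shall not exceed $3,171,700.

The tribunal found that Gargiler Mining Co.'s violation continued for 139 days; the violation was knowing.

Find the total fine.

Per-day component: 139 × $16,670 = $2,317,130
Base plus per-day: $84,700 + $2,317,130 = $2,401,830
Enhancement: 20% of $2,401,830 = $480,366
Enhanced fine: $2,401,830 + $480,366 = $2,882,196
Cap at $3,171,700: $2,882,196 is within the cap, no reduction.

$2,882,196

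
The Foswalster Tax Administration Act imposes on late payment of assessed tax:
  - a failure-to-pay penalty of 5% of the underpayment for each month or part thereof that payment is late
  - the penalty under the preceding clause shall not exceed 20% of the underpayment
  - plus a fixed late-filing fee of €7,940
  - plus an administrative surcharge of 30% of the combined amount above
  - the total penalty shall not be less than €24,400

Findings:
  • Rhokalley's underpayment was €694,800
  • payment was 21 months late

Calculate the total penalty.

Penalty: €190,970

Accrued rate: 5% × 21 = 105%, capped at 20% → 20%
Failure-to-pay penalty: 20% of €694,800 = €138,960
Penalty before surcharge: €138,960 + €7,940 = €146,900
Administrative surcharge: 30% of €146,900 = €44,070
Total penalty: €146,900 + €44,070 = €190,970
Minimum €24,400: €190,970 meets the minimum, no increase.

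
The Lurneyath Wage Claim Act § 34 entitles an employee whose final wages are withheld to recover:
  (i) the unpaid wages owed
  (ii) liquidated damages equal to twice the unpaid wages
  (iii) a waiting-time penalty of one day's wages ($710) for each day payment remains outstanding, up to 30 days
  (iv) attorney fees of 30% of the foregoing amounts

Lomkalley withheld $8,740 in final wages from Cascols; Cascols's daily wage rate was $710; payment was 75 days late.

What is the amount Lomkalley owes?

$61,776

Doubled: 2 × $8,740 = $17,480
Penalty days: min(75, 30) = 30
Waiting-time penalty: 30 × $710 = $21,300
Subtotal: $8,740 + $17,480 + $21,300 = $47,520
Attorney fees: 30% of $47,520 = $14,256
Total award: $47,520 + $14,256 = $61,776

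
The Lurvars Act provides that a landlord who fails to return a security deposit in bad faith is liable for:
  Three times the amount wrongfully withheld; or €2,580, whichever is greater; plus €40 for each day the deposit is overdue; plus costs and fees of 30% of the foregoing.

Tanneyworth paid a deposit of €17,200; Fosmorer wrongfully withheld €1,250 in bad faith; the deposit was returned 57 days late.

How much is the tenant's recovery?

Trebled: 3 × €1,250 = €3,750
Minimum €2,580: €3,750 meets the minimum, no increase.
Late-return penalty: 57 × €40 = €2,280
Damages plus late penalty: €3,750 + €2,280 = €6,030
Costs and fees: 30% of €6,030 = €1,809
Total recovery: €6,030 + €1,809 = €7,839

€7,839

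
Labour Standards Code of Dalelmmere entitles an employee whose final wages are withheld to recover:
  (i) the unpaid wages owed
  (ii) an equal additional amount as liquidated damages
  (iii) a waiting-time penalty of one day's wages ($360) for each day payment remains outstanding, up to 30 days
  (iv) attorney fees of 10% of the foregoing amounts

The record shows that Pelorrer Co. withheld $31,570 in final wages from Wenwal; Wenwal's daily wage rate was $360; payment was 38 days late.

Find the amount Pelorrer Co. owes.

$81,334

Liquidated damages (equal amount): $31,570
Penalty days: min(38, 30) = 30
Waiting-time penalty: 30 × $360 = $10,800
Subtotal: $31,570 + $31,570 + $10,800 = $73,940
Attorney fees: 10% of $73,940 = $7,394
Total award: $73,940 + $7,394 = $81,334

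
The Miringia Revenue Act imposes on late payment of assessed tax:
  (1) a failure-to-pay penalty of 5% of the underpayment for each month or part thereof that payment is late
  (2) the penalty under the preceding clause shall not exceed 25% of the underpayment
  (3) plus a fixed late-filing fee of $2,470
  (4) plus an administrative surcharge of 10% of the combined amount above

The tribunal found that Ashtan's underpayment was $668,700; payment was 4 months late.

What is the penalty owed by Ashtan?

Accrued rate: 5% × 4 = 20%, capped at 25% → 20%
Failure-to-pay penalty: 20% of $668,700 = $133,740
Penalty before surcharge: $133,740 + $2,470 = $136,210
Administrative surcharge: 10% of $136,210 = $13,621
Total penalty: $136,210 + $13,621 = $149,831

$149,831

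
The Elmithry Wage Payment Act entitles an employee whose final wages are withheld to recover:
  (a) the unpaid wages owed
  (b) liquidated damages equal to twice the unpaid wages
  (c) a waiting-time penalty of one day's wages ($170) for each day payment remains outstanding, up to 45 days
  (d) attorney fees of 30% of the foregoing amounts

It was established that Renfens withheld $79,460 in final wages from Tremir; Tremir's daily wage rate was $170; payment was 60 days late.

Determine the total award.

Doubled: 2 × $79,460 = $158,920
Penalty days: min(60, 45) = 45
Waiting-time penalty: 45 × $170 = $7,650
Subtotal: $79,460 + $158,920 + $7,650 = $246,030
Attorney fees: 30% of $246,030 = $73,809
Total award: $246,030 + $73,809 = $319,839

$319,839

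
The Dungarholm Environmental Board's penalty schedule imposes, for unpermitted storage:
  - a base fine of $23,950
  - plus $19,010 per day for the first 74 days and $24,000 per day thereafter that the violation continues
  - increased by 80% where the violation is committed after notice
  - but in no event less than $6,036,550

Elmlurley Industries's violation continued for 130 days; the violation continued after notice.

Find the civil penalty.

Civil penalty: $6,036,550

First 74 days: 74 × $19,010 = $1,406,740
Remaining days: (130 − 74) × $24,000 = $1,344,000
Per-day component: $1,406,740 + $1,344,000 = $2,750,740
Base plus per-day: $23,950 + $2,750,740 = $2,774,690
Enhancement: 80% of $2,774,690 = $2,219,752
Enhanced fine: $2,774,690 + $2,219,752 = $4,994,442
Minimum $6,036,550: $4,994,442 is below the minimum → $6,036,550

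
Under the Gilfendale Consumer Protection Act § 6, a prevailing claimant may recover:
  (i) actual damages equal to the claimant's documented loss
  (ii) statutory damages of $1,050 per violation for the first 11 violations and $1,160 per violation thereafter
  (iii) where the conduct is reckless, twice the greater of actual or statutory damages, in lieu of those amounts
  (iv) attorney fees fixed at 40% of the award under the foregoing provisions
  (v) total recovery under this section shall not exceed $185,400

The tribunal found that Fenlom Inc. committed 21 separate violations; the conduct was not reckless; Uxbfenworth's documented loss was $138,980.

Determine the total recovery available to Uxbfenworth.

$185,400

First 11 violations: 11 × $1,050 = $11,550
Remaining violations: (21 − 11) × $1,160 = $11,600
Statutory damages: $11,550 + $11,600 = $23,150
Conduct not reckless: the in-lieu enhancement does not apply.
Actual plus statutory damages: $138,980 + $23,150 = $162,130
Attorney fees: 40% of $162,130 = $64,852
Total before cap: $162,130 + $64,852 = $226,982
Cap at $185,400: $226,982 exceeds the cap → $185,400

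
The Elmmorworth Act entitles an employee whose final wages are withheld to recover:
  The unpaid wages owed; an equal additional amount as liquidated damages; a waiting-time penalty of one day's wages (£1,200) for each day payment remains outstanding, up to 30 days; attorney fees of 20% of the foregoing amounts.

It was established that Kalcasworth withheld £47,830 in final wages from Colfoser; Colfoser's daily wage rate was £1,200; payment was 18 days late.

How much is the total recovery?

£140,712

Liquidated damages (equal amount): £47,830
Penalty days: min(18, 30) = 18
Waiting-time penalty: 18 × £1,200 = £21,600
Subtotal: £47,830 + £47,830 + £21,600 = £117,260
Attorney fees: 20% of £117,260 = £23,452
Total award: £117,260 + £23,452 = £140,712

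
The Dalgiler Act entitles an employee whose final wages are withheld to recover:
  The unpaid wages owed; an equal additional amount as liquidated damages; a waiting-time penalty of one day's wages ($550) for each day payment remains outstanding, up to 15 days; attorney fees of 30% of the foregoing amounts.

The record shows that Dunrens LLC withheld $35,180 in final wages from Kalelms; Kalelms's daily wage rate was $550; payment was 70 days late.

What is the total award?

$102,193

Liquidated damages (equal amount): $35,180
Penalty days: min(70, 15) = 15
Waiting-time penalty: 15 × $550 = $8,250
Subtotal: $35,180 + $35,180 + $8,250 = $78,610
Attorney fees: 30% of $78,610 = $23,583
Total award: $78,610 + $23,583 = $102,193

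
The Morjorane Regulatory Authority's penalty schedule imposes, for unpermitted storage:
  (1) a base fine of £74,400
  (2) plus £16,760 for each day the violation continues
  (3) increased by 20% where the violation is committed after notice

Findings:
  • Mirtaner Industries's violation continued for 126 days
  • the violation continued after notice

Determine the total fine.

£2,623,392

Per-day component: 126 × £16,760 = £2,111,760
Base plus per-day: £74,400 + £2,111,760 = £2,186,160
Enhancement: 20% of £2,186,160 = £437,232
Enhanced fine: £2,186,160 + £437,232 = £2,623,392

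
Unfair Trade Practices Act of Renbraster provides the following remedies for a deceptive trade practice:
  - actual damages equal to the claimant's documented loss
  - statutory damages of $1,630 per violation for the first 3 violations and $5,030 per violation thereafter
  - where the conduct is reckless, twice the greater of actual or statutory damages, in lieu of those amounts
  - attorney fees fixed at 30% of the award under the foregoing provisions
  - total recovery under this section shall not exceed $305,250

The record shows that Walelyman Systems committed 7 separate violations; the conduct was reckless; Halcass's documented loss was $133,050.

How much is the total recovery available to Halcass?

First 3 violations: 3 × $1,630 = $4,890
Remaining violations: (7 − 3) × $5,030 = $20,120
Statutory damages: $4,890 + $20,120 = $25,010
Greater of actual damages ($133,050) or statutory damages ($25,010): $133,050
Doubled: 2 × $133,050 = $266,100
Attorney fees: 30% of $266,100 = $79,830
Total before cap: $266,100 + $79,830 = $345,930
Cap at $305,250: $345,930 exceeds the cap → $305,250

$305,250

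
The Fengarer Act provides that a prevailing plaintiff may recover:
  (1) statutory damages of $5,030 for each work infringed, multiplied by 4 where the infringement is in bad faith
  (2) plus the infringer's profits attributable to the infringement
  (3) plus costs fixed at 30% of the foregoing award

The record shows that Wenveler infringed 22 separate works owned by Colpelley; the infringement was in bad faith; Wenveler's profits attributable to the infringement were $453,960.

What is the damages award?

$1,165,580

Statutory damages: 22 × $5,030 = $110,660
Multiplied by 4: 4 × $110,660 = $442,640
Combined award: $442,640 + $453,960 = $896,600
Costs: 30% of $896,600 = $268,980
Award plus costs: $896,600 + $268,980 = $1,165,580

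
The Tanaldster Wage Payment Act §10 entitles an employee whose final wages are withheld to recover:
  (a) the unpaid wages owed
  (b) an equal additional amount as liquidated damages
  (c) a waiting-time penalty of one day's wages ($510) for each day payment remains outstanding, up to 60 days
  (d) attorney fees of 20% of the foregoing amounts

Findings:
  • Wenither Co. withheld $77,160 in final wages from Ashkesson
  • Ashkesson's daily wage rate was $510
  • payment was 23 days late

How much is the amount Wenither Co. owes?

Liquidated damages (equal amount): $77,160
Penalty days: min(23, 60) = 23
Waiting-time penalty: 23 × $510 = $11,730
Subtotal: $77,160 + $77,160 + $11,730 = $166,050
Attorney fees: 20% of $166,050 = $33,210
Total award: $166,050 + $33,210 = $199,260

$199,260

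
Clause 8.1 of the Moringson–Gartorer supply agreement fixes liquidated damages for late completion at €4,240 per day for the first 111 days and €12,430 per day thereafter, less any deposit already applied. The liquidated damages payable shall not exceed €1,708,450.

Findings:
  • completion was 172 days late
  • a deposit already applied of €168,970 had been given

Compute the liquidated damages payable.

First 111 days: 111 × €4,240 = €470,640
Remaining days: (172 − 111) × €12,430 = €758,230
Accrued per-day damages: €470,640 + €758,230 = €1,228,870
Less deposit already applied: €1,228,870 − €168,970 = €1,059,900
Cap at €1,708,450: €1,059,900 is within the cap, no reduction.

€1,059,900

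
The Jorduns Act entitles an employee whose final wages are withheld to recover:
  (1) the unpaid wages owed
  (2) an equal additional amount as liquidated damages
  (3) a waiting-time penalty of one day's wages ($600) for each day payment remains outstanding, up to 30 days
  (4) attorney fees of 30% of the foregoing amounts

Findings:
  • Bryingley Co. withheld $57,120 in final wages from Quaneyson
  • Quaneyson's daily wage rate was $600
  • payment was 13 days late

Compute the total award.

$158,652

Liquidated damages (equal amount): $57,120
Penalty days: min(13, 30) = 13
Waiting-time penalty: 13 × $600 = $7,800
Subtotal: $57,120 + $57,120 + $7,800 = $122,040
Attorney fees: 30% of $122,040 = $36,612
Total award: $122,040 + $36,612 = $158,652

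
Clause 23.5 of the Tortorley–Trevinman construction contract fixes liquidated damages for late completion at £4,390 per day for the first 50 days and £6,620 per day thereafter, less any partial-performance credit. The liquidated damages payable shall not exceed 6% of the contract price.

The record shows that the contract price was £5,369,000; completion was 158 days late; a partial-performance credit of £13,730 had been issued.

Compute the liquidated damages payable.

First 50 days: 50 × £4,390 = £219,500
Remaining days: (158 − 50) × £6,620 = £714,960
Accrued per-day damages: £219,500 + £714,960 = £934,460
Less partial-performance credit: £934,460 − £13,730 = £920,730
Cap: 6% of £5,369,000 = £322,140
Cap at £322,140: £920,730 exceeds the cap → £322,140

£322,140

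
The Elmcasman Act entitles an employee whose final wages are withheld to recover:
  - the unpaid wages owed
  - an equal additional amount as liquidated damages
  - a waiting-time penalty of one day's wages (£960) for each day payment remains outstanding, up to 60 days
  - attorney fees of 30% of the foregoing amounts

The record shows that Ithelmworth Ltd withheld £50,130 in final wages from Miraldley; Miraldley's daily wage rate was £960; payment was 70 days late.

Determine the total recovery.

£205,218

Liquidated damages (equal amount): £50,130
Penalty days: min(70, 60) = 60
Waiting-time penalty: 60 × £960 = £57,600
Subtotal: £50,130 + £50,130 + £57,600 = £157,860
Attorney fees: 30% of £157,860 = £47,358
Total award: £157,860 + £47,358 = £205,218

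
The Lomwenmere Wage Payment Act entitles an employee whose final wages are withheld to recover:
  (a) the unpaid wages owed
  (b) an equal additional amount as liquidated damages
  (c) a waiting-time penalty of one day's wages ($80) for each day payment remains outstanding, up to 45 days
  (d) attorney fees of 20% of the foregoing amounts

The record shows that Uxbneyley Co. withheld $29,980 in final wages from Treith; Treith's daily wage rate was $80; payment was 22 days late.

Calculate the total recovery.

Liquidated damages (equal amount): $29,980
Penalty days: min(22, 45) = 22
Waiting-time penalty: 22 × $80 = $1,760
Subtotal: $29,980 + $29,980 + $1,760 = $61,720
Attorney fees: 20% of $61,720 = $12,344
Total award: $61,720 + $12,344 = $74,064

$74,064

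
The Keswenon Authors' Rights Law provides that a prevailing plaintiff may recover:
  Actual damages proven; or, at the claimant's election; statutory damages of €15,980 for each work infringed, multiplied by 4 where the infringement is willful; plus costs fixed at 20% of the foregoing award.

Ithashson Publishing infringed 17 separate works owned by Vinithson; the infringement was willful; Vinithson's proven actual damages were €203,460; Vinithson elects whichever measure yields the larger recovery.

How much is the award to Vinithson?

€1,303,968

Statutory damages: 17 × €15,980 = €271,660
Multiplied by 4: 4 × €271,660 = €1,086,640
Greater of actual damages (€203,460) or enhanced statutory damages (€1,086,640): €1,086,640
Costs: 20% of €1,086,640 = €217,328
Award plus costs: €1,086,640 + €217,328 = €1,303,968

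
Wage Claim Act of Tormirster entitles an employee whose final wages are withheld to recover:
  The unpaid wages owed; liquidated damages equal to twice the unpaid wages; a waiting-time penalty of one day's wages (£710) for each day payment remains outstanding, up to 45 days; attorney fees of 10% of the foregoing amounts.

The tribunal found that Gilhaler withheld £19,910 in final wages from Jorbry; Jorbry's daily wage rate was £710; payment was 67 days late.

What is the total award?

£100,848

Doubled: 2 × £19,910 = £39,820
Penalty days: min(67, 45) = 45
Waiting-time penalty: 45 × £710 = £31,950
Subtotal: £19,910 + £39,820 + £31,950 = £91,680
Attorney fees: 10% of £91,680 = £9,168
Total award: £91,680 + £9,168 = £100,848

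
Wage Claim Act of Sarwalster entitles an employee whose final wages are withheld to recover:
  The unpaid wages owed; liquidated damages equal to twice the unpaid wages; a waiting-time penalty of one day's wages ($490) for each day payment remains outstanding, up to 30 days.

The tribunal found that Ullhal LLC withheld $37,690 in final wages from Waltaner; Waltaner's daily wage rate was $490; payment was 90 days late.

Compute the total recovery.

$127,770

Doubled: 2 × $37,690 = $75,380
Penalty days: min(90, 30) = 30
Waiting-time penalty: 30 × $490 = $14,700
Total award: $37,690 + $75,380 + $14,700 = $127,770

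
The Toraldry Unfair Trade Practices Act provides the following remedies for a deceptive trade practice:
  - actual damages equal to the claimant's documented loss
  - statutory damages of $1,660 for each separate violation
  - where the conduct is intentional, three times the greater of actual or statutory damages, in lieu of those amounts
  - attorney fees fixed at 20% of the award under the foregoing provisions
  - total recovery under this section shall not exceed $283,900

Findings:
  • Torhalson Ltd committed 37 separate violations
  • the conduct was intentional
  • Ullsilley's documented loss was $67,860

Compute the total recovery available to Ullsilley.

Statutory damages: 37 × $1,660 = $61,420
Greater of actual damages ($67,860) or statutory damages ($61,420): $67,860
Trebled: 3 × $67,860 = $203,580
Attorney fees: 20% of $203,580 = $40,716
Total before cap: $203,580 + $40,716 = $244,296
Cap at $283,900: $244,296 is within the cap, no reduction.

$244,296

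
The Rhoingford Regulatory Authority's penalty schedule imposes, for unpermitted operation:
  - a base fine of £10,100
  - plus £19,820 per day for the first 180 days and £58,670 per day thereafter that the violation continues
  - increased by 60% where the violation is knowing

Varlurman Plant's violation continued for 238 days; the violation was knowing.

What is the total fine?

£11,168,896

First 180 days: 180 × £19,820 = £3,567,600
Remaining days: (238 − 180) × £58,670 = £3,402,860
Per-day component: £3,567,600 + £3,402,860 = £6,970,460
Base plus per-day: £10,100 + £6,970,460 = £6,980,560
Enhancement: 60% of £6,980,560 = £4,188,336
Enhanced fine: £6,980,560 + £4,188,336 = £11,168,896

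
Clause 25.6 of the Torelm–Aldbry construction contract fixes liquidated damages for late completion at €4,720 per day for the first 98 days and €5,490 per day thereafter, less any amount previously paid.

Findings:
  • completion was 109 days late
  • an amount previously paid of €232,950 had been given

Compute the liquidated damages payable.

First 98 days: 98 × €4,720 = €462,560
Remaining days: (109 − 98) × €5,490 = €60,390
Accrued per-day damages: €462,560 + €60,390 = €522,950
Less amount previously paid: €522,950 − €232,950 = €290,000

Liquidated damages: €290,000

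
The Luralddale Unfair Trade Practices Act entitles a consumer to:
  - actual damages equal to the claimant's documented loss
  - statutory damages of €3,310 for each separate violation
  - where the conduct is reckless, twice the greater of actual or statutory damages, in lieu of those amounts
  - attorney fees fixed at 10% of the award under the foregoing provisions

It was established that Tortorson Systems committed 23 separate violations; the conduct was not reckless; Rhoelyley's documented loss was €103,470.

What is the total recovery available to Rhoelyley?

Statutory damages: 23 × €3,310 = €76,130
Conduct not reckless: the in-lieu enhancement does not apply.
Actual plus statutory damages: €103,470 + €76,130 = €179,600
Attorney fees: 10% of €179,600 = €17,960
Total recovery: €179,600 + €17,960 = €197,560

€197,560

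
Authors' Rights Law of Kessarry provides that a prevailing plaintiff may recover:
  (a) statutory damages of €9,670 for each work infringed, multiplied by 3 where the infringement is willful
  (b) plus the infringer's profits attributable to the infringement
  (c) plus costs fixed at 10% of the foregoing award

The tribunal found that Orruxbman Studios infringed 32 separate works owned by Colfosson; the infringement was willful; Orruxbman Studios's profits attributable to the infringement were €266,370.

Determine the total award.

Statutory damages: 32 × €9,670 = €309,440
Trebled: 3 × €309,440 = €928,320
Combined award: €928,320 + €266,370 = €1,194,690
Costs: 10% of €1,194,690 = €119,469
Award plus costs: €1,194,690 + €119,469 = €1,314,159

€1,314,159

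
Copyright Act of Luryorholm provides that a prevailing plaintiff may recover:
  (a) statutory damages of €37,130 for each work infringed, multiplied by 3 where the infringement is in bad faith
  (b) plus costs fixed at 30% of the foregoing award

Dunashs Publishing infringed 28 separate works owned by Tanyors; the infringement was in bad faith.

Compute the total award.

€4,054,596

Statutory damages: 28 × €37,130 = €1,039,640
Trebled: 3 × €1,039,640 = €3,118,920
Costs: 30% of €3,118,920 = €935,676
Award plus costs: €3,118,920 + €935,676 = €4,054,596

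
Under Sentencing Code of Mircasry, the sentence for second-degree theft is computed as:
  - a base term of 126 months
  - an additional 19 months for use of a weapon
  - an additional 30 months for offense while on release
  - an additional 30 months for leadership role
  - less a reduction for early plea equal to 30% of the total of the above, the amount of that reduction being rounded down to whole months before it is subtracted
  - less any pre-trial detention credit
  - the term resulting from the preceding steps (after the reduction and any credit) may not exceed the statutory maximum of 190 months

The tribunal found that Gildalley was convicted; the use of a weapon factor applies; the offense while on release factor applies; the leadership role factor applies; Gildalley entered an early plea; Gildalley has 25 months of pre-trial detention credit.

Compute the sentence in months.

119 months

Use of a weapon enhancement: +19 months
Offense while on release enhancement: +30 months
Leadership role enhancement: +30 months
Adjusted term: 126 months + 19 months + 30 months + 30 months = 205 months
Early plea reduction: 30% of 205 months = 61 months (rounded down)
After reduction: 205 − 61 = 144 months
Less pre-trial detention credit: 144 months − 25 months = 119 months
Cap at 190 months: 119 months is within the cap, no reduction.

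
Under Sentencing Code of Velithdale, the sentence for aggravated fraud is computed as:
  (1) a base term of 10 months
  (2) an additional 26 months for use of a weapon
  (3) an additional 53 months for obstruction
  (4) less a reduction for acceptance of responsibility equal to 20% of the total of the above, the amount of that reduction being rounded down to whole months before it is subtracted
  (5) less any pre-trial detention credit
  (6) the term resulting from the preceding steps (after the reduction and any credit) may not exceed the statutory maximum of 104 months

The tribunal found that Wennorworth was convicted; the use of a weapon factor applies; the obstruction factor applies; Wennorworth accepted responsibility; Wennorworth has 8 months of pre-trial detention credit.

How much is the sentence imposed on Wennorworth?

64 months

Use of a weapon enhancement: +26 months
Obstruction enhancement: +53 months
Adjusted term: 10 months + 26 months + 53 months = 89 months
Acceptance of responsibility reduction: 20% of 89 months = 17 months (rounded down)
After reduction: 89 − 17 = 72 months
Less pre-trial detention credit: 72 months − 8 months = 64 months
Cap at 104 months: 64 months is within the cap, no reduction.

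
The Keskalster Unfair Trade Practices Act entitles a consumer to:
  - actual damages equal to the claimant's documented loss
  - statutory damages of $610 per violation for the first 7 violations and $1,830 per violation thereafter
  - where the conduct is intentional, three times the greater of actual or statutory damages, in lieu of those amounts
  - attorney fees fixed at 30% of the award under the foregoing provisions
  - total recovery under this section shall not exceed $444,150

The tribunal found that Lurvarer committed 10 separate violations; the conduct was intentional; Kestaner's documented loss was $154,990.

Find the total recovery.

First 7 violations: 7 × $610 = $4,270
Remaining violations: (10 − 7) × $1,830 = $5,490
Statutory damages: $4,270 + $5,490 = $9,760
Greater of actual damages ($154,990) or statutory damages ($9,760): $154,990
Trebled: 3 × $154,990 = $464,970
Attorney fees: 30% of $464,970 = $139,491
Total before cap: $464,970 + $139,491 = $604,461
Cap at $444,150: $604,461 exceeds the cap → $444,150

$444,150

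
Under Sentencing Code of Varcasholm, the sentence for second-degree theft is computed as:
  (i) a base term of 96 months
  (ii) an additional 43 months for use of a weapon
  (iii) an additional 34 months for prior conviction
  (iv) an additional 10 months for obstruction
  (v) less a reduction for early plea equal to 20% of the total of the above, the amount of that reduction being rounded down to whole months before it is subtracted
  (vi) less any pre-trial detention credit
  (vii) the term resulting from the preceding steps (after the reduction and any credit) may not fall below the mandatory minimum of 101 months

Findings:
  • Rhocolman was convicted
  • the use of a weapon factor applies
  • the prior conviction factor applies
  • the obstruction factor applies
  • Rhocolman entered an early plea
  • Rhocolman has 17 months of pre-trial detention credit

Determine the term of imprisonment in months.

Use of a weapon enhancement: +43 months
Prior conviction enhancement: +34 months
Obstruction enhancement: +10 months
Adjusted term: 96 months + 43 months + 34 months + 10 months = 183 months
Early plea reduction: 20% of 183 months = 36 months (rounded down)
After reduction: 183 − 36 = 147 months
Less pre-trial detention credit: 147 months − 17 months = 130 months
Minimum 101 months: 130 months meets the minimum, no increase.

130 months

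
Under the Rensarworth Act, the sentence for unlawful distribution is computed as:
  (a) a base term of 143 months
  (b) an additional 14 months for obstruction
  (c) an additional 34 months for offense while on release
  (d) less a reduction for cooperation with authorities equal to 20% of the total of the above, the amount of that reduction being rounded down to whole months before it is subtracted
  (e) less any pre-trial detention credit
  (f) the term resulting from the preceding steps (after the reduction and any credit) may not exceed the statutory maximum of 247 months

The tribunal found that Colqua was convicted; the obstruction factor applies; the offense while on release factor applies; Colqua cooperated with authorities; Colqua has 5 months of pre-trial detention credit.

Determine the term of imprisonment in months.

148 months

Obstruction enhancement: +14 months
Offense while on release enhancement: +34 months
Adjusted term: 143 months + 14 months + 34 months = 191 months
Cooperation with authorities reduction: 20% of 191 months = 38 months (rounded down)
After reduction: 191 − 38 = 153 months
Less pre-trial detention credit: 153 months − 5 months = 148 months
Cap at 247 months: 148 months is within the cap, no reduction.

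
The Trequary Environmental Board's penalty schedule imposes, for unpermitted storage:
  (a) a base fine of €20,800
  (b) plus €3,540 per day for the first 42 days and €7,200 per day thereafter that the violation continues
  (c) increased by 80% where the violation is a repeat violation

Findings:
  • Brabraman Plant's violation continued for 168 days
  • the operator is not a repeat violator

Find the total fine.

First 42 days: 42 × €3,540 = €148,680
Remaining days: (168 − 42) × €7,200 = €907,200
Per-day component: €148,680 + €907,200 = €1,055,880
Base plus per-day: €20,800 + €1,055,880 = €1,076,680
The operator is not a repeat violator: no 80% increase.

Civil penalty: €1,076,680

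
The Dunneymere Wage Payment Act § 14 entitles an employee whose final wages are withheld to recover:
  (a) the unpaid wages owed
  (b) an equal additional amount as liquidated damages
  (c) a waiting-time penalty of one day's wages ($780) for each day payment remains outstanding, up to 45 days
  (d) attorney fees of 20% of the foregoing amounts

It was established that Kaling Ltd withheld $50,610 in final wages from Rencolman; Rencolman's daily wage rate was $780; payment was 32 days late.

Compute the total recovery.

Liquidated damages (equal amount): $50,610
Penalty days: min(32, 45) = 32
Waiting-time penalty: 32 × $780 = $24,960
Subtotal: $50,610 + $50,610 + $24,960 = $126,180
Attorney fees: 20% of $126,180 = $25,236
Total award: $126,180 + $25,236 = $151,416

$151,416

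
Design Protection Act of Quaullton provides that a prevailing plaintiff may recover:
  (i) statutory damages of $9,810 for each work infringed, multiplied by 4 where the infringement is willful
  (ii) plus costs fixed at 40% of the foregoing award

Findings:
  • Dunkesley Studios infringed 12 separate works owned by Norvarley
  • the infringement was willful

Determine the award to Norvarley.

$659,232

Statutory damages: 12 × $9,810 = $117,720
Multiplied by 4: 4 × $117,720 = $470,880
Costs: 40% of $470,880 = $188,352
Award plus costs: $470,880 + $188,352 = $659,232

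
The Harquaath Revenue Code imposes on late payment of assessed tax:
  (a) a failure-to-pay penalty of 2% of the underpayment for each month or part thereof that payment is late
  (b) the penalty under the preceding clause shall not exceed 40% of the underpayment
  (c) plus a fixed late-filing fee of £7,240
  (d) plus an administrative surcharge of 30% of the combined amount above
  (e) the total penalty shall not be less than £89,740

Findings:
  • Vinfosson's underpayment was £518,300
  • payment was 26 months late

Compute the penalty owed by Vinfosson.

£278,928

Accrued rate: 2% × 26 = 52%, capped at 40% → 40%
Failure-to-pay penalty: 40% of £518,300 = £207,320
Penalty before surcharge: £207,320 + £7,240 = £214,560
Administrative surcharge: 30% of £214,560 = £64,368
Total penalty: £214,560 + £64,368 = £278,928
Minimum £89,740: £278,928 meets the minimum, no increase.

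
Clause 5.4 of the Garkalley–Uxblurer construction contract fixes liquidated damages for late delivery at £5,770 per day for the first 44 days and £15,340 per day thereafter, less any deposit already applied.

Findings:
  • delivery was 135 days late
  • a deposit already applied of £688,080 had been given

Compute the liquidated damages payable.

£961,740

First 44 days: 44 × £5,770 = £253,880
Remaining days: (135 − 44) × £15,340 = £1,395,940
Accrued per-day damages: £253,880 + £1,395,940 = £1,649,820
Less deposit already applied: £1,649,820 − £688,080 = £961,740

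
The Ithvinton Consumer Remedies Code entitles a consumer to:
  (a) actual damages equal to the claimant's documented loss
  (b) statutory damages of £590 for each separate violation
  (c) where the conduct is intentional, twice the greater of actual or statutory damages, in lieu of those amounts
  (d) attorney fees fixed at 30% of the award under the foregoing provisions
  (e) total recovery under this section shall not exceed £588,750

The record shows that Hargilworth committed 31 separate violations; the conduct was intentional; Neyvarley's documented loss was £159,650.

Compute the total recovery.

Statutory damages: 31 × £590 = £18,290
Greater of actual damages (£159,650) or statutory damages (£18,290): £159,650
Doubled: 2 × £159,650 = £319,300
Attorney fees: 30% of £319,300 = £95,790
Total before cap: £319,300 + £95,790 = £415,090
Cap at £588,750: £415,090 is within the cap, no reduction.

£415,090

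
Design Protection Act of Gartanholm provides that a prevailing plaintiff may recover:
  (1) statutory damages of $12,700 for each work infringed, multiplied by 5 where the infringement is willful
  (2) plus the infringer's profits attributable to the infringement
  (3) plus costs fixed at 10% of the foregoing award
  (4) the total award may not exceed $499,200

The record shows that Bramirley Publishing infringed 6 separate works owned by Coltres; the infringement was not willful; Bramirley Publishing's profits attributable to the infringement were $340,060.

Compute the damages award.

$457,886

Statutory damages: 6 × $12,700 = $76,200
Infringement not willful: no ×5 enhancement.
Combined award: $76,200 + $340,060 = $416,260
Costs: 10% of $416,260 = $41,626
Award plus costs: $416,260 + $41,626 = $457,886
Cap at $499,200: $457,886 is within the cap, no reduction.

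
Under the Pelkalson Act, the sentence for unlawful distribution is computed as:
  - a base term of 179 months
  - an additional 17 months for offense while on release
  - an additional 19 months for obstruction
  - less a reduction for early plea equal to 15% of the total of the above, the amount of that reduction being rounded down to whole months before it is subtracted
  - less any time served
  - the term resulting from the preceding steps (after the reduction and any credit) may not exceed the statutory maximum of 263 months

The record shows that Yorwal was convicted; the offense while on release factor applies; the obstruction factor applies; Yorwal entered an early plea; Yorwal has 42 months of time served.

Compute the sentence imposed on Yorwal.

141 months

Offense while on release enhancement: +17 months
Obstruction enhancement: +19 months
Adjusted term: 179 months + 17 months + 19 months = 215 months
Early plea reduction: 15% of 215 months = 32 months (rounded down)
After reduction: 215 − 32 = 183 months
Less time served: 183 months − 42 months = 141 months
Cap at 263 months: 141 months is within the cap, no reduction.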